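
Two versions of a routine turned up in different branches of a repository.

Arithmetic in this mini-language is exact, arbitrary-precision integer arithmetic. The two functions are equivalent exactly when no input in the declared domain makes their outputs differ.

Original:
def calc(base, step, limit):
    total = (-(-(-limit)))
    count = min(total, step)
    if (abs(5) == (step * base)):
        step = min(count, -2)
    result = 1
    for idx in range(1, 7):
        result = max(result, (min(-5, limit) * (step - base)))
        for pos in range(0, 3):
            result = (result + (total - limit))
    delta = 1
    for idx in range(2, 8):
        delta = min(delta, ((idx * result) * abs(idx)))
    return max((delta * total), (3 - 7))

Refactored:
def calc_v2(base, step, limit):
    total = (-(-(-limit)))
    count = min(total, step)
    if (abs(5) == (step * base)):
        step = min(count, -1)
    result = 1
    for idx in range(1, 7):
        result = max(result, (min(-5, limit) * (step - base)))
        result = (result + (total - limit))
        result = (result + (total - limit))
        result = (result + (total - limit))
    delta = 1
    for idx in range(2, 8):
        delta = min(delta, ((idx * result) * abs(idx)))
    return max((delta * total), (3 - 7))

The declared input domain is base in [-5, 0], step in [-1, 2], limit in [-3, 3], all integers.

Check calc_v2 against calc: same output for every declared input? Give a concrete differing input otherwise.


At base=-5, step=-1, limit=1: calc gives 1029, calc_v2 gives 1274.
verdict: not equivalent; witness: base=-5, step=-1, limit=1


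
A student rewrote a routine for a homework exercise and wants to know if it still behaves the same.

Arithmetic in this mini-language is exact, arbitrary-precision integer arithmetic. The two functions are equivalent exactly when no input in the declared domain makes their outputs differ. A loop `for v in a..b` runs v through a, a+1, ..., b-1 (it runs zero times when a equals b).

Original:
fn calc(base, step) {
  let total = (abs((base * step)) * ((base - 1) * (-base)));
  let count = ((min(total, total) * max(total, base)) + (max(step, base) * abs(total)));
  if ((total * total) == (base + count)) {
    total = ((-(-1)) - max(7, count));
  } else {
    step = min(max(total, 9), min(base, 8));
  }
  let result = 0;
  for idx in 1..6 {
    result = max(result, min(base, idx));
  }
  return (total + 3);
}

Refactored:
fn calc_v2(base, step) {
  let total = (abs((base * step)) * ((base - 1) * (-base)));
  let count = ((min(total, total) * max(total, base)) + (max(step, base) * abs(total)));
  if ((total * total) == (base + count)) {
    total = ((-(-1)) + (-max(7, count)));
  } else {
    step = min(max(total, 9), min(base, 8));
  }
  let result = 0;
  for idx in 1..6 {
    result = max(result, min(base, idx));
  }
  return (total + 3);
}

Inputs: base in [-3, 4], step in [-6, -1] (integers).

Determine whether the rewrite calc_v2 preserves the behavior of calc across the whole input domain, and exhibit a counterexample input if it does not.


Differences: arithmetic usage differs — yet all 48 inputs agree.
verdict: equivalent


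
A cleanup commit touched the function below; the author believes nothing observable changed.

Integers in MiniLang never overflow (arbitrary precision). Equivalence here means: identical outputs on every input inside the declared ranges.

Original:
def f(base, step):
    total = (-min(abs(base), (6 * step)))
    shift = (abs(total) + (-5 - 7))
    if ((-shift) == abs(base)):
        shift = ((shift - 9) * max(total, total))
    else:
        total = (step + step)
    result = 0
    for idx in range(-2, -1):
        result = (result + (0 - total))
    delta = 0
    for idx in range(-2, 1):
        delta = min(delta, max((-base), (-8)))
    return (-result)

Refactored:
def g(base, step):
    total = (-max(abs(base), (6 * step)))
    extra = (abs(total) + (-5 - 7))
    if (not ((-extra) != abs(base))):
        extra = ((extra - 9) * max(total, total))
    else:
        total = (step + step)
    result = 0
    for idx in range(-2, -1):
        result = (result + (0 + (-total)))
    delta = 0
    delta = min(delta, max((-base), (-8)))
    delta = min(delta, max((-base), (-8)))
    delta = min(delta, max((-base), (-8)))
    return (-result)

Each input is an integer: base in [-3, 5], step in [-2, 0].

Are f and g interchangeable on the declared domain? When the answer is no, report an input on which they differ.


Consider the input base=0, step=-2.
f: total becomes 12; next shift becomes 0; next ((-shift) == abs(base)) evaluates to true; next shift becomes -108; next result becomes 0; next at idx=-2:; next result becomes -12; next delta becomes 0; next at idx=-2:; next delta becomes 0; next at idx=-1:; next delta becomes 0; next at idx=0:; next delta becomes 0; next final value 12
g: total becomes 0; next extra becomes -12; next (not ((-extra) != abs(base))) evaluates to false; next total becomes -4; next result becomes 0; next at idx=-2:; next result becomes 4; next delta becomes 0; next delta becomes 0; next delta becomes 0; next delta becomes 0; next final value -4
12 != -4, so the rewrite changes behavior.
verdict: not equivalent; witness: base=0, step=-2


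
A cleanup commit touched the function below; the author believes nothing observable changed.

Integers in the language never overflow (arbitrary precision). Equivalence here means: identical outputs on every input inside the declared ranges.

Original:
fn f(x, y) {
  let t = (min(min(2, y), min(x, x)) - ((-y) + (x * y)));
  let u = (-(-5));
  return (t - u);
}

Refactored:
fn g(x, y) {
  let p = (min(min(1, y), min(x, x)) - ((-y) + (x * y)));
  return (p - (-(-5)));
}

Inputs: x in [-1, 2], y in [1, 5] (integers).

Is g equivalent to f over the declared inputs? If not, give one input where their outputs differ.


Run the pair on x=2, y=2.
f: t becomes 0; next u becomes 5; next final value -5
g: p becomes -1; next final value -6
-5 against -6: the behavior changed.
verdict: not equivalent; witness: x=2, y=2


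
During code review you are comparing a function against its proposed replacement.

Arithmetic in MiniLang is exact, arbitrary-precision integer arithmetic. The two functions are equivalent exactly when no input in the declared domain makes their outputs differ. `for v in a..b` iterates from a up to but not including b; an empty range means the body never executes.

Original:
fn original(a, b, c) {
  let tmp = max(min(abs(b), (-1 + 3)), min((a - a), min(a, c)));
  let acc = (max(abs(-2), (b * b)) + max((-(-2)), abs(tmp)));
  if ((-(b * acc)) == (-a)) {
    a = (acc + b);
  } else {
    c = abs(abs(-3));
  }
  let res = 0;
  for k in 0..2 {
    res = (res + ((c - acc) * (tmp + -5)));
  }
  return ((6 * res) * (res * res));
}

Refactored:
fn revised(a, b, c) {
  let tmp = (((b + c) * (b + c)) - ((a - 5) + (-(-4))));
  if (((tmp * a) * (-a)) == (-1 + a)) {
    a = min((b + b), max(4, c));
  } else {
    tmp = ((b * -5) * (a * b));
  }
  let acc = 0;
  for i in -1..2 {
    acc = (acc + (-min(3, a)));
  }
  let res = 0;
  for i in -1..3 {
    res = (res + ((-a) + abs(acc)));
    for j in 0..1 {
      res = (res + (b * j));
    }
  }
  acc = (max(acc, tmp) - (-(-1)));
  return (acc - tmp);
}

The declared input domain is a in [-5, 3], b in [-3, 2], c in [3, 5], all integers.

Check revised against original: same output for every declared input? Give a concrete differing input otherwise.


On input a=-5, b=-3, c=3, original returns 663552 while revised returns -1.
verdict: not equivalent; witness: a=-5, b=-3, c=3


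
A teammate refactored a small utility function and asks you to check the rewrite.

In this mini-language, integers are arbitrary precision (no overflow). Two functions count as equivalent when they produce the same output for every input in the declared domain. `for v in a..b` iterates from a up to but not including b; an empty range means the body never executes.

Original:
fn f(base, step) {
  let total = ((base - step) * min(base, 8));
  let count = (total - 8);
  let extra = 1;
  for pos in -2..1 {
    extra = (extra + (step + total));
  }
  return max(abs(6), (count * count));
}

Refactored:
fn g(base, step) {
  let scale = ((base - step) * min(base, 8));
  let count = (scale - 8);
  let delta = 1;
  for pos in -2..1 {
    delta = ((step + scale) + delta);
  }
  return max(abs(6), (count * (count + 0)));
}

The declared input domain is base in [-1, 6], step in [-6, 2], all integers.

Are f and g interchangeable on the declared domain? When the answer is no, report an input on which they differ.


The two are interchangeable: constant usage differs, plus arithmetic usage differs, plus local variable names differ, and every declared input agrees.
As a probe, take base=6, step=-3: f runs total := 54 | count := 46 | extra := 1 | iter pos=-2: | extra := 52 | iter pos=-1: | extra := 103 | iter pos=0: | extra := 154 | result 2116; g runs scale := 54 | count := 46 | delta := 1 | iter pos=-2: | delta := 52 | iter pos=-1: | delta := 103 | iter pos=0: | delta := 154 | result 2116; both end at 2116.
Sweeping the whole domain (72 inputs) finds no disagreement.
verdict: equivalent


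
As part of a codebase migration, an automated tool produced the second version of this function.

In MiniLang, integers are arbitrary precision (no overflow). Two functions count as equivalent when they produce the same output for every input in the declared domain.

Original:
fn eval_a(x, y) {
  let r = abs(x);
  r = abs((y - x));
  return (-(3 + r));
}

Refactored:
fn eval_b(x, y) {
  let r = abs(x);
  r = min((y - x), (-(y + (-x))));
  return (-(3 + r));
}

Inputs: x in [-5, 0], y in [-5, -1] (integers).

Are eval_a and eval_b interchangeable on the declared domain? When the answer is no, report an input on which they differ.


These are not equivalent — on x=-5, y=-4 the outputs split (-4 vs -2).
eval_a: r=5, then r=1, then returns -4
eval_b: r=5, then r=-1, then returns -2
verdict: not equivalent; witness: x=-5, y=-4


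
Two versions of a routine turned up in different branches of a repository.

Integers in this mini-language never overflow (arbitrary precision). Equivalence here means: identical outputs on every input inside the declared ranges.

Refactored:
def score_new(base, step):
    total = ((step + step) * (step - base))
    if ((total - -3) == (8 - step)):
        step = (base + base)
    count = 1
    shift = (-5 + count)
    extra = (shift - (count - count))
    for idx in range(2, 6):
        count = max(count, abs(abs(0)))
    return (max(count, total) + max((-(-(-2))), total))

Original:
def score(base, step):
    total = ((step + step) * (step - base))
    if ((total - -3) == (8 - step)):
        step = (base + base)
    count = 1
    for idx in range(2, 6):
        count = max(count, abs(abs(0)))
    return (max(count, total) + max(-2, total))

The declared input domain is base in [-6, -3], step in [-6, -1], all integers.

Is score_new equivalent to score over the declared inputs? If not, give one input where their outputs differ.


This is a faithful refactor — local variable names differ, and statement counts differ, and constant usage differs, and arithmetic usage differs, but the computed results match everywhere.
Tracing base=-5, step=-1: score: total=-8, then ((total - -3) == (8 - step)) is false, then count=1, then (idx=2), then count=1, then (idx=3), then count=1, then (idx=4), then count=1, then (idx=5), then count=1, then returns -1 | score_new: total=-8, then ((total - -3) == (8 - step)) is false, then count=1, then shift=-4, then extra=-4, then (idx=2), then count=1, then (idx=3), then count=1, then (idx=4), then count=1, then (idx=5), then count=1, then returns -1 — matching result -1.
An exhaustive pass over the 24 declared inputs shows identical outputs.
verdict: equivalent


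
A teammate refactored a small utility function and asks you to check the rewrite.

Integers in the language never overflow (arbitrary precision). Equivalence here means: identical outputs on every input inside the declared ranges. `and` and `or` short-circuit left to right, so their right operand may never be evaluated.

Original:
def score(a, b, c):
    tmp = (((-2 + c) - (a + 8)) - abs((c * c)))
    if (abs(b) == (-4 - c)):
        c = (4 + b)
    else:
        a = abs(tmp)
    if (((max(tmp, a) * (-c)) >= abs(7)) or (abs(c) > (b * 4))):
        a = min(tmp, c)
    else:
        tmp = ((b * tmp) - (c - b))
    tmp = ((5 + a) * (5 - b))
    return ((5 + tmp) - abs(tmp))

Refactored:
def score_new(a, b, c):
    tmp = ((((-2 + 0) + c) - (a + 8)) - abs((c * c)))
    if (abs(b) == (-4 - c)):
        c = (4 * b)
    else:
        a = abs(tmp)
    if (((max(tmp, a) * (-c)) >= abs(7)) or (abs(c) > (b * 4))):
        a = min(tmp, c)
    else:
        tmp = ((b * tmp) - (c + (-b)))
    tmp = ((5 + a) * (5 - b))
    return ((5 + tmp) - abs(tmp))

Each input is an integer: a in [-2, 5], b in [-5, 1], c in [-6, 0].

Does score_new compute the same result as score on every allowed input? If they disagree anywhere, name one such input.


Not equivalent: a=-2, b=0, c=-4 separates them (-225 vs 5).
score: tmp=-28, then (abs(b) == (-4 - c)) is true, then c=4, then (((max(tmp, a) * (-c)) >= abs(7)) or (abs(c) > (b * 4))) is true, then a=-28, then tmp=-115, then returns -225
score_new: tmp=-28, then (abs(b) == (-4 - c)) is true, then c=0, then (((max(tmp, a) * (-c)) >= abs(7)) or (abs(c) > (b * 4))) is false, then tmp=0, then tmp=15, then returns 5
verdict: not equivalent; witness: a=-2, b=0, c=-4


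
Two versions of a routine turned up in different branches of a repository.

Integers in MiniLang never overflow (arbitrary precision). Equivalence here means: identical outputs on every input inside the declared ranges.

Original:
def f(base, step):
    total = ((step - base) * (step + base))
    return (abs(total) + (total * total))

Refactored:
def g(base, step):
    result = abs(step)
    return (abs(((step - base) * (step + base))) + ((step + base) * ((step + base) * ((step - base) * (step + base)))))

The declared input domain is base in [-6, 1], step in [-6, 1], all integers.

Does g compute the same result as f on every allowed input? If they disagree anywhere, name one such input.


Take base=-6, step=-5.
f: total becomes -11; next final value 132
g: result becomes 5; next final value -1320
132 against -1320: the behavior changed.
verdict: not equivalent; witness: base=-6, step=-5


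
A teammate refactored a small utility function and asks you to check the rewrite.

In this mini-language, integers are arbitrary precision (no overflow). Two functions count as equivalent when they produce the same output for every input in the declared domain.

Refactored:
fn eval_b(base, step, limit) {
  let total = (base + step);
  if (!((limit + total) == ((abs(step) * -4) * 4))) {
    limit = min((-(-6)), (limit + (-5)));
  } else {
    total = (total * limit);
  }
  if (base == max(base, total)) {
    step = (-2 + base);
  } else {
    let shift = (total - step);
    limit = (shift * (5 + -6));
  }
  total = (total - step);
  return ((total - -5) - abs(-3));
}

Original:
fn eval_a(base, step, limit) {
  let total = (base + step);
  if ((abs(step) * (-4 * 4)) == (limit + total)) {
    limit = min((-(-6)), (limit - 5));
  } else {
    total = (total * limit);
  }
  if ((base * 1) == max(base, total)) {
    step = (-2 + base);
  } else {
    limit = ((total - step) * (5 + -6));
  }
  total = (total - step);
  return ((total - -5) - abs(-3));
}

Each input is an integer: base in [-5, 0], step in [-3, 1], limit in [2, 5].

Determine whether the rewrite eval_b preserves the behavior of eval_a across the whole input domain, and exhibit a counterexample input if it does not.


Not equivalent: base=-5, step=-3, limit=2 separates them (-7 vs 1).
eval_a: total=-8, then ((abs(step) * (-4 * 4)) == (limit + total)) is false, then total=-16, then ((base * 1) == max(base, total)) is true, then step=-7, then total=-9, then returns -7
eval_b: total=-8, then (!((limit + total) == ((abs(step) * -4) * 4))) is true, then limit=-3, then (base == max(base, total)) is true, then step=-7, then total=-1, then returns 1
verdict: not equivalent; witness: base=-5, step=-3, limit=2


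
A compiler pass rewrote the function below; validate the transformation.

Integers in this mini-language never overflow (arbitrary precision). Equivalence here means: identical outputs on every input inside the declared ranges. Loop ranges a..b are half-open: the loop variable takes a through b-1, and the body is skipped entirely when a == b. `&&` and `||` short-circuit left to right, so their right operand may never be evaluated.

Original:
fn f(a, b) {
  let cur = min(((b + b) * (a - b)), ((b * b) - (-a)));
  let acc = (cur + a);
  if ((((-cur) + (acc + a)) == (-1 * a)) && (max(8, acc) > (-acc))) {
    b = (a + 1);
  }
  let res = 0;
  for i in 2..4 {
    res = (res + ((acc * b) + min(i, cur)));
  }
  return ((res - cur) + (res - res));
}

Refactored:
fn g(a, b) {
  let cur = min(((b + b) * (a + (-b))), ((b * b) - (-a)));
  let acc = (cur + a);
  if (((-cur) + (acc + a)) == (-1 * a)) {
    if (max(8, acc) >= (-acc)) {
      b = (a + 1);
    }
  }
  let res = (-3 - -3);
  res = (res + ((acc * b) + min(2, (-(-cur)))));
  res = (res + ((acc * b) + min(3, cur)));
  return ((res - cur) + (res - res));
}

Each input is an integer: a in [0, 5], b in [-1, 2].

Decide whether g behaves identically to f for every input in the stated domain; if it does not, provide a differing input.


a=0, b=2 yields -40 from f but -24 from g.
verdict: not equivalent; witness: a=0, b=2


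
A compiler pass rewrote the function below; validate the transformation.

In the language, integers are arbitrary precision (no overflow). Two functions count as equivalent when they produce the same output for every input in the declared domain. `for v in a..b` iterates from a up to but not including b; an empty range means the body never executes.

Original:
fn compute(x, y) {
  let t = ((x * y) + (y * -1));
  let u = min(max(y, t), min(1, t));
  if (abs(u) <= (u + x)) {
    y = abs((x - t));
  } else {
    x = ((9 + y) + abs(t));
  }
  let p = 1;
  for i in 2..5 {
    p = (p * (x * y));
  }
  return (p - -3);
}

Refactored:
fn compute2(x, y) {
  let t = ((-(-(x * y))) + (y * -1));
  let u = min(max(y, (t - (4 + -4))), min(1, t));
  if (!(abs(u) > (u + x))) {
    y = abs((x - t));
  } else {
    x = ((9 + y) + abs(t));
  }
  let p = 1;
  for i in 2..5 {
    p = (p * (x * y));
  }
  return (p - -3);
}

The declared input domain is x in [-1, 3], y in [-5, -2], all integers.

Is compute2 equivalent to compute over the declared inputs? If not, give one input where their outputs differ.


Differences: constant usage differs, plus boolean connective usage differs, plus arithmetic usage differs, plus comparison usage differs — yet all 20 inputs agree.
verdict: equivalent


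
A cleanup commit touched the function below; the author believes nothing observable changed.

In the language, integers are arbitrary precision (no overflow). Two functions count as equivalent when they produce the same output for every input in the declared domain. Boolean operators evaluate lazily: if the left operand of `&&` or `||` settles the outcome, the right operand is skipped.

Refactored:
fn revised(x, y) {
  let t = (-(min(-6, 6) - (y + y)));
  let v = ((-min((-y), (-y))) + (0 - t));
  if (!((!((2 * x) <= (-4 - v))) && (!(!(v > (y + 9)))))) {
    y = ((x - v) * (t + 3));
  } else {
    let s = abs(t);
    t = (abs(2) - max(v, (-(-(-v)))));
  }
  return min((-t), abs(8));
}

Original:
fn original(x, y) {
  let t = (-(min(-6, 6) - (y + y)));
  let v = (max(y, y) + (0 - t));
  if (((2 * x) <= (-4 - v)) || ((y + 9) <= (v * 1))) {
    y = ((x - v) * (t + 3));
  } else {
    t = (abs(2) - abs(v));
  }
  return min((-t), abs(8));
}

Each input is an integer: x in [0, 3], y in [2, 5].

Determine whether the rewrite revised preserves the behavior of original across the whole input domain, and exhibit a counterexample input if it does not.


Input x=3, y=2: 6 from original versus -10 from revised.
verdict: not equivalent; witness: x=3, y=2


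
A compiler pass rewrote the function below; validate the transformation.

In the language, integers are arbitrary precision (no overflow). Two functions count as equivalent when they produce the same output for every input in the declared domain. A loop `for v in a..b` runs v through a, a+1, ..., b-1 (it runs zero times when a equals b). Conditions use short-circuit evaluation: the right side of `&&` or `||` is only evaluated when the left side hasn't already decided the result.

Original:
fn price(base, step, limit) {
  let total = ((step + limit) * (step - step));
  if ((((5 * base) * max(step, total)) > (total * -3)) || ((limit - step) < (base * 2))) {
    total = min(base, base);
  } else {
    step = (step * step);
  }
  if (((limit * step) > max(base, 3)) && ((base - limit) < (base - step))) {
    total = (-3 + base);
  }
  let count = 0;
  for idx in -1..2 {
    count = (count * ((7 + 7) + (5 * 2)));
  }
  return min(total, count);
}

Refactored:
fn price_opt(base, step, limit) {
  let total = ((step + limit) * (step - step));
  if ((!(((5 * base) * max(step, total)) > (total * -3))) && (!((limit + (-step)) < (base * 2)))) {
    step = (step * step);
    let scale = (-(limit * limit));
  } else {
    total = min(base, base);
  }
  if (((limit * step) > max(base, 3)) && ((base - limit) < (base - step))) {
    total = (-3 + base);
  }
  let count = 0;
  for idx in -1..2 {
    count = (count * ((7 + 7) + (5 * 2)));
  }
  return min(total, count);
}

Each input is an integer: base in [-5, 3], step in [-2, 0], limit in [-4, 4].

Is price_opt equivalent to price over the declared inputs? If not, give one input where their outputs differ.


Equivalent — the differences include arithmetic usage differs; local variable names differ; boolean connective usage differs; statement counts differ, yet no declared input distinguishes the two.
Tracing base=-5, step=-2, limit=-2: price: total becomes 0; next ((((5 * base) * max(step, total)) > (total * -3)) || ((limit - step) < (base * 2))) evaluates to false; next step becomes 4; next (((limit * step) > max(base, 3)) && ((base - limit) < (base - step))) evaluates to false; next count becomes 0; next at idx=-1:; next count becomes 0; next at idx=0:; next count becomes 0; next at idx=1:; next count becomes 0; next final value 0 | price_opt: total becomes 0; next ((!(((5 * base) * max(step, total)) > (total * -3))) && (!((limit + (-step)) < (base * 2)))) evaluates to true; next step becomes 4; next scale becomes -4; next (((limit * step) > max(base, 3)) && ((base - limit) < (base - step))) evaluates to false; next count becomes 0; next at idx=-1:; next count becomes 0; next at idx=0:; next count becomes 0; next at idx=1:; next count becomes 0; next final value 0 — matching result 0.
An exhaustive pass over the 243 declared inputs shows identical outputs.
verdict: equivalent


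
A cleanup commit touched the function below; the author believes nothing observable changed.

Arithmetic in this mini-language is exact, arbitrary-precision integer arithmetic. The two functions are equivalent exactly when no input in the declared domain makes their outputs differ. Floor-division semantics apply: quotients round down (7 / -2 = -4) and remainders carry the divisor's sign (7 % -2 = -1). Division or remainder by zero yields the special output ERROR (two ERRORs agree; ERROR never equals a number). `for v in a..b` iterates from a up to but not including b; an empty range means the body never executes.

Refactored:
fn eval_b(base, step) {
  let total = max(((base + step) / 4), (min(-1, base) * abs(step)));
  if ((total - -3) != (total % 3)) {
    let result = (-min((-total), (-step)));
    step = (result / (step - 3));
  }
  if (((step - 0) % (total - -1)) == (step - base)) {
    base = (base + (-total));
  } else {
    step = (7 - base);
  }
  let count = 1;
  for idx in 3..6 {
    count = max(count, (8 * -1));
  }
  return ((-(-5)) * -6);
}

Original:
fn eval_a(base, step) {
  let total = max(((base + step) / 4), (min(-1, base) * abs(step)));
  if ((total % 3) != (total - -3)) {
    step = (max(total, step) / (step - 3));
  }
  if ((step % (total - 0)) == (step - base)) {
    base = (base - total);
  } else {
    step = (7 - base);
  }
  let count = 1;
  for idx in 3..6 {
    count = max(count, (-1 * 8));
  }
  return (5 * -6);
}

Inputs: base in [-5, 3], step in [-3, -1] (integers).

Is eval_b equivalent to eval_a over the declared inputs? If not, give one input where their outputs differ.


On input base=-3, step=-1, eval_a returns -30 while eval_b returns ERROR.
verdict: not equivalent; witness: base=-3, step=-1


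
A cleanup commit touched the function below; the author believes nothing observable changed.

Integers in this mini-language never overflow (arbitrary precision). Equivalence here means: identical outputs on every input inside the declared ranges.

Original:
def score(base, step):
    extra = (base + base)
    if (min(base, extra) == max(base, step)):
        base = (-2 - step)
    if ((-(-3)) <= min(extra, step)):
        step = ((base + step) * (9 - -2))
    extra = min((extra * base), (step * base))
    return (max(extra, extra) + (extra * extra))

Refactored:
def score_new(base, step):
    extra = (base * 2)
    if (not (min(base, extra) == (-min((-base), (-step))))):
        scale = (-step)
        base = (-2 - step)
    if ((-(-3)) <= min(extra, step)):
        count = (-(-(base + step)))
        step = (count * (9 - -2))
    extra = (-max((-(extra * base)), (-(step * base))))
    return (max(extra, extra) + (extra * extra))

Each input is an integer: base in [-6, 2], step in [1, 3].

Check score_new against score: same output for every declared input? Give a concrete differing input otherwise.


There is a counterexample at base=-6, step=1: 30 on one side, 6 on the other.
score: extra=-12, then (min(base, extra) == max(base, step)) is false, then ((-(-3)) <= min(extra, step)) is false, then extra=-6, then returns 30
score_new: extra=-12, then (not (min(base, extra) == (-min((-base), (-step))))) is true, then scale=-1, then base=-3, then ((-(-3)) <= min(extra, step)) is false, then extra=-3, then returns 6
verdict: not equivalent; witness: base=-6, step=1


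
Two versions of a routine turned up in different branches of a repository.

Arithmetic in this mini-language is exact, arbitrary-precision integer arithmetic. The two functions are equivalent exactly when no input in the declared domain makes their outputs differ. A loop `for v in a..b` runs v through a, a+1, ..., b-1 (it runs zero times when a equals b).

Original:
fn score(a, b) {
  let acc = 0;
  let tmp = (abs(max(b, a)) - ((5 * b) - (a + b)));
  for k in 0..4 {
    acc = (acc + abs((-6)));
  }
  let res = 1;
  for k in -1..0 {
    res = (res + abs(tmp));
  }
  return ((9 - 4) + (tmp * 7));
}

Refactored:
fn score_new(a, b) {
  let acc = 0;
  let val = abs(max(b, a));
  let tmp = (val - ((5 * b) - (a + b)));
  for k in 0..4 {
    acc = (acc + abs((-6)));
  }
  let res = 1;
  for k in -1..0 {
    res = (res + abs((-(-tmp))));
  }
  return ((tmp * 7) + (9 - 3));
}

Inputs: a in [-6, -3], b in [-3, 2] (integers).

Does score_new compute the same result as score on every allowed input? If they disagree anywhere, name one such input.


The rewrite breaks on a=-6, b=-3, where the results are 68 and 69.
score: acc = 0; tmp = 9; [k=0]; acc = 6; [k=1]; acc = 12; [k=2]; acc = 18; [k=3]; acc = 24; res = 1; [k=-1]; res = 10; return 68
score_new: acc = 0; val = 3; tmp = 9; [k=0]; acc = 6; [k=1]; acc = 12; [k=2]; acc = 18; [k=3]; acc = 24; res = 1; [k=-1]; res = 10; return 69
verdict: not equivalent; witness: a=-6, b=-3


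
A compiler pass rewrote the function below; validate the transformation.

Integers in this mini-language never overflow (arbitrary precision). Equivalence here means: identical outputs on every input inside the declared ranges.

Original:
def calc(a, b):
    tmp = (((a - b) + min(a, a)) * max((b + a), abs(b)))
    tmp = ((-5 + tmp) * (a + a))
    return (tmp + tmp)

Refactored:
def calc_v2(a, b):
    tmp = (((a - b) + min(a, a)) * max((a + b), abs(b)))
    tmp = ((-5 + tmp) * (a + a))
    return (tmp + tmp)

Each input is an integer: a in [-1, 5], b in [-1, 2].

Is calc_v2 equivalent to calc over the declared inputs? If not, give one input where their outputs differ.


Behavior is preserved: although same computation, different form, the outputs never diverge.
Tracing a=1, b=-1: calc: tmp=3, then tmp=-4, then returns -8 | calc_v2: tmp=3, then tmp=-4, then returns -8 — matching result -8.
Sweeping the whole domain (28 inputs) finds no disagreement.
verdict: equivalent


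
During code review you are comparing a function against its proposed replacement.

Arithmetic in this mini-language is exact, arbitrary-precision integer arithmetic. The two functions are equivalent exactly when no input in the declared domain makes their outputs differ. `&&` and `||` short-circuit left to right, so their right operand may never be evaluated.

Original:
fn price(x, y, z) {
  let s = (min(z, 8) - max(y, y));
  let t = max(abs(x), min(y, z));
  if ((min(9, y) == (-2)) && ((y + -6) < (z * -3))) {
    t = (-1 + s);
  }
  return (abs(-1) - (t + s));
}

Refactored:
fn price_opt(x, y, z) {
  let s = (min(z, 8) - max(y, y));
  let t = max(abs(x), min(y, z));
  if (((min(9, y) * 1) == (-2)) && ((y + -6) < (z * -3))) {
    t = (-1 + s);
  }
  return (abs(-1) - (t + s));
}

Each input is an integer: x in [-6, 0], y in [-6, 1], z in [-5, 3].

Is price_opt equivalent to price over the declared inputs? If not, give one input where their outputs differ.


The two versions differ — the changes include arithmetic usage differs, plus constant usage differs.
As a probe, take x=-6, y=-2, z=3: price runs s := 5 | t := 6 | ((min(9, y) == (-2)) && ((y + -6) < (z * -3))): false | result -10; price_opt runs s := 5 | t := 6 | (((min(9, y) * 1) == (-2)) && ((y + -6) < (z * -3))): false | result -10; both end at -10.
Checked all 504 inputs in the declared domain: the outputs agree on every one.
verdict: equivalent


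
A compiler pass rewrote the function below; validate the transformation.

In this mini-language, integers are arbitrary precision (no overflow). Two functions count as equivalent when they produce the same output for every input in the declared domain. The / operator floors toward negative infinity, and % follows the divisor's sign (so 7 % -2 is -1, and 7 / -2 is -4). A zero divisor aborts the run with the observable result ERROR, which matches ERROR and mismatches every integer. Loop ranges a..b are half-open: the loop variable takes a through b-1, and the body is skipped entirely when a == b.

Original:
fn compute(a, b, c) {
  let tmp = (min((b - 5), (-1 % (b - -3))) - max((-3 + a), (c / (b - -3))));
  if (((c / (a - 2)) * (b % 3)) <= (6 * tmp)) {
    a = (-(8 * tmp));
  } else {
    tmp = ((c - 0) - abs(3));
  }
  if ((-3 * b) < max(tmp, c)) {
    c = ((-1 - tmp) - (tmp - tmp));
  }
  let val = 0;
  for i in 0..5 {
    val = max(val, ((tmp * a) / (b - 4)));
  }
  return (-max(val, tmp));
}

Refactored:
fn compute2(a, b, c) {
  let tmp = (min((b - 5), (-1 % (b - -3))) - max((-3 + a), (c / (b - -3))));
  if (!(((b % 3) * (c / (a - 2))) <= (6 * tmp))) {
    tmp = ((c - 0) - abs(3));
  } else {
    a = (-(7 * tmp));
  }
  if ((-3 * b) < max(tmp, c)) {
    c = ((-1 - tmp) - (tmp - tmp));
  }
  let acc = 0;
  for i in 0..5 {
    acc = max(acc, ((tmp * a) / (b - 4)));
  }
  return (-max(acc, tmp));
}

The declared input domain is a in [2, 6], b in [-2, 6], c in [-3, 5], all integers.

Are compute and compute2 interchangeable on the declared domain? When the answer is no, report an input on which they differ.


The edit looks behavioral (`8` became `7`), but over these ranges it never changes the outcome.
One worked example (a=4, b=0, c=-1) — compute: tmp := -6 | (((c / (a - 2)) * (b % 3)) <= (6 * tmp)): false | tmp := -4 | ((-3 * b) < max(tmp, c)): false | val := 0 | iter i=0: | val := 4 | iter i=1: | val := 4 | iter i=2: | val := 4 | iter i=3: | val := 4 | iter i=4: | val := 4 | result -4; compute2: tmp := -6 | (!(((b % 3) * (c / (a - 2))) <= (6 * tmp))): true | tmp := -4 | ((-3 * b) < max(tmp, c)): false | acc := 0 | iter i=0: | acc := 4 | iter i=1: | acc := 4 | iter i=2: | acc := 4 | iter i=3: | acc := 4 | iter i=4: | acc := 4 | result -4; agreement on -4.
Every one of the 405 inputs gives matching results.
verdict: equivalent


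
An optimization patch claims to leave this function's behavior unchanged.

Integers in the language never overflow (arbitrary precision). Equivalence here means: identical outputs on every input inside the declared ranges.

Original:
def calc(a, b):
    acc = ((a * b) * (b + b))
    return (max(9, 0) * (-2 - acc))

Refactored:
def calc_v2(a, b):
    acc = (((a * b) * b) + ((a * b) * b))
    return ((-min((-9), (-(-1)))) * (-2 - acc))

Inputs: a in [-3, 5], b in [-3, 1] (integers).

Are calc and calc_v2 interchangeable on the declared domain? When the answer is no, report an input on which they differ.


Equivalent. The suspicious edit (`0` became `-1`) never changes the result for any input inside the declared domain.
Checked all 45 inputs in the declared domain: the outputs agree on every one.
Spot check at a=5, b=-2 — calc: acc=40, then returns -378. calc_v2: acc=40, then returns -378. Both give -378.
verdict: equivalent


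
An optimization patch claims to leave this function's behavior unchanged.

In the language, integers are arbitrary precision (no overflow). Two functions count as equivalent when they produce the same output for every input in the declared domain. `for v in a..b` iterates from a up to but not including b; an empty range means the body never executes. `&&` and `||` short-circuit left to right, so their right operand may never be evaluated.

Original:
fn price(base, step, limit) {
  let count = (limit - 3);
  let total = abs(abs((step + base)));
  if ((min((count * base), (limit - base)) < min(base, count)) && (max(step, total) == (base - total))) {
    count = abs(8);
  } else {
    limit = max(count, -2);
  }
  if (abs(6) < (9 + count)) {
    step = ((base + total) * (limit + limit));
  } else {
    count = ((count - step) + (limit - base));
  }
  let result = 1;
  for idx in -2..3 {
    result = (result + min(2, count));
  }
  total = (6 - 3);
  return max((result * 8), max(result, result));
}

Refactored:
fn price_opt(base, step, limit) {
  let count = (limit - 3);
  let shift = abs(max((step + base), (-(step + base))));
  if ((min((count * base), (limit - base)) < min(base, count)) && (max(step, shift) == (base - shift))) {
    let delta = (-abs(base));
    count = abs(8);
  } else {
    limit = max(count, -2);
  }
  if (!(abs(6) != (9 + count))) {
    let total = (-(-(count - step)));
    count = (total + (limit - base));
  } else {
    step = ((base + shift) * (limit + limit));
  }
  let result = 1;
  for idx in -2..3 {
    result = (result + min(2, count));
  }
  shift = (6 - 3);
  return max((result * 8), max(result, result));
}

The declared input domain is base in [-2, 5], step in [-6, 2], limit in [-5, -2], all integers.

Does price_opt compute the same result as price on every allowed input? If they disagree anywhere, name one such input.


Not equivalent: base=-2, step=-6, limit=-5 separates them (-9 vs -39).
price: count := -8 | total := 8 | ((min((count * base), (limit - base)) < min(base, count)) && (max(step, total) == (base - total))): false | limit := -2 | (abs(6) < (9 + count)): false | count := -2 | result := 1 | iter idx=-2: | result := -1 | iter idx=-1: | result := -3 | iter idx=0: | result := -5 | iter idx=1: | result := -7 | iter idx=2: | result := -9 | total := 3 | result -9
price_opt: count := -8 | shift := 8 | ((min((count * base), (limit - base)) < min(base, count)) && (max(step, shift) == (base - shift))): false | limit := -2 | (!(abs(6) != (9 + count))): false | step := -24 | result := 1 | iter idx=-2: | result := -7 | iter idx=-1: | result := -15 | iter idx=0: | result := -23 | iter idx=1: | result := -31 | iter idx=2: | result := -39 | shift := 3 | result -39
verdict: not equivalent; witness: base=-2, step=-6, limit=-5


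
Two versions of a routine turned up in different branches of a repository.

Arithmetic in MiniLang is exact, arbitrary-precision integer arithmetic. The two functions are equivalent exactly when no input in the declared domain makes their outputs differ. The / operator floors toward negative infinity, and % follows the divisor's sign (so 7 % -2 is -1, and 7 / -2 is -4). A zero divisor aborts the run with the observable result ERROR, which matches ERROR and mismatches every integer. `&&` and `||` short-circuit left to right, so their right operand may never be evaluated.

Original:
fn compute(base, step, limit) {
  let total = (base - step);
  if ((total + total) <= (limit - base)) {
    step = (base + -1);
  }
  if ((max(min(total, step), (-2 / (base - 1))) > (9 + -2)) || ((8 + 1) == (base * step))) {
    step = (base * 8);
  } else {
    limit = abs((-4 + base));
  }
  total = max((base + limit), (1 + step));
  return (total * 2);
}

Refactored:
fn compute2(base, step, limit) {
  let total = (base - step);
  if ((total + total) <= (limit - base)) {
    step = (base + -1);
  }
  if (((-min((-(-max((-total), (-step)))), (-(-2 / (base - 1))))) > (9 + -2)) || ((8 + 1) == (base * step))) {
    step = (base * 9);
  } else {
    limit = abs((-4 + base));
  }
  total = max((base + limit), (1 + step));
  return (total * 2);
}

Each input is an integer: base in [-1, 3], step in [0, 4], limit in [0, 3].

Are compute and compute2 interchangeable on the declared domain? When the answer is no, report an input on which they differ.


There is a counterexample at base=3, step=3, limit=0: 50 on one side, 56 on the other.
compute: total=0, then ((total + total) <= (limit - base)) is false, then ((max(min(total, step), (-2 / (base - 1))) > (9 + -2)) || ((8 + 1) == (base * step))) is true, then step=24, then total=25, then returns 50
compute2: total=0, then ((total + total) <= (limit - base)) is false, then (((-min((-(-max((-total), (-step)))), (-(-2 / (base - 1))))) > (9 + -2)) || ((8 + 1) == (base * step))) is true, then step=27, then total=28, then returns 56
verdict: not equivalent; witness: base=3, step=3, limit=0


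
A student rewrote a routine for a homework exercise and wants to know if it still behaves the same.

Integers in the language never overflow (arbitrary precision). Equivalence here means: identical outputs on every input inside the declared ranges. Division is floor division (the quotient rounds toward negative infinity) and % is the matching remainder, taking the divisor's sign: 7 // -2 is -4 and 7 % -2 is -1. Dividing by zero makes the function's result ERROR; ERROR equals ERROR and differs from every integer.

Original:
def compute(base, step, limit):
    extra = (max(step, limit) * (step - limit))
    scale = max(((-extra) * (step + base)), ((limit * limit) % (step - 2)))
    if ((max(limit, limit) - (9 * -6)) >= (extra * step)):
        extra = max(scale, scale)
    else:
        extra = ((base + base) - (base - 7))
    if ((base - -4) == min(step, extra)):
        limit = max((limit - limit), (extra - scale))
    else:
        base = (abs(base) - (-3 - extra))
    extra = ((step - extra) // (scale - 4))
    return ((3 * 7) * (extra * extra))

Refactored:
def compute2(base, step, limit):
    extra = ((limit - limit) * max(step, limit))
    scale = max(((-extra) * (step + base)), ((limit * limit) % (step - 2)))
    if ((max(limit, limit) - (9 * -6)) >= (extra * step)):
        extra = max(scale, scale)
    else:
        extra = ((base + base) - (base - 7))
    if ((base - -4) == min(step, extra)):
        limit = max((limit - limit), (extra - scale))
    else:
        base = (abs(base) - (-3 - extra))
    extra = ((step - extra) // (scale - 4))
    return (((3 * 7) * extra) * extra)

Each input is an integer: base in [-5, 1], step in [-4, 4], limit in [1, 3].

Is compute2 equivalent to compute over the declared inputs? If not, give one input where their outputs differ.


Input base=-5, step=-4, limit=2: 0 from compute versus 21 from compute2.
verdict: not equivalent; witness: base=-5, step=-4, limit=2


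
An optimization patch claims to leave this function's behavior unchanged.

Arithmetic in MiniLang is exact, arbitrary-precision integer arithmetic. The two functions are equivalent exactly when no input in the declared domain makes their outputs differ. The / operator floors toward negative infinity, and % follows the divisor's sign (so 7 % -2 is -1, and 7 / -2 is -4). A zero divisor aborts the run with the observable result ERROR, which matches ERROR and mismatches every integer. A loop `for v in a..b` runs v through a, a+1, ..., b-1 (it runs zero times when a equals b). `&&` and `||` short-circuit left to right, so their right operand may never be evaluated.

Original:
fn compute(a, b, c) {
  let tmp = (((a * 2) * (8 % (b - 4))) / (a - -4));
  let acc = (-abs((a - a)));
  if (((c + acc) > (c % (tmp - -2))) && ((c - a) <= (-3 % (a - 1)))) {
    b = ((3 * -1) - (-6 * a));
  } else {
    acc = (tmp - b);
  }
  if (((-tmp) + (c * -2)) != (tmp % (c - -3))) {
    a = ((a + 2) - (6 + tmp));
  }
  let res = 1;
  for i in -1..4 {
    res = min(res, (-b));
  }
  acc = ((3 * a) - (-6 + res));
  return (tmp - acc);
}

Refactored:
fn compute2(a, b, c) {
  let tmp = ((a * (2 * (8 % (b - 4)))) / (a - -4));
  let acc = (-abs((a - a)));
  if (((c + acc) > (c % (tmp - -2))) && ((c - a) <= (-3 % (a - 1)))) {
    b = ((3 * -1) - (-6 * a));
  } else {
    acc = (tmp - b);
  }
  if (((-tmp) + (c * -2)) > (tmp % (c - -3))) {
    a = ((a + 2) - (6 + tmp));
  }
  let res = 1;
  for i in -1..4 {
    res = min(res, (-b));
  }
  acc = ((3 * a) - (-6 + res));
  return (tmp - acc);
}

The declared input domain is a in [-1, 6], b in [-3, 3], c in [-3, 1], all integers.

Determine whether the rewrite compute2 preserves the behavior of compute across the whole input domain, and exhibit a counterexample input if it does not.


Input a=-1, b=-3, c=-1: 26 from compute versus 2 from compute2.
verdict: not equivalent; witness: a=-1, b=-3, c=-1
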